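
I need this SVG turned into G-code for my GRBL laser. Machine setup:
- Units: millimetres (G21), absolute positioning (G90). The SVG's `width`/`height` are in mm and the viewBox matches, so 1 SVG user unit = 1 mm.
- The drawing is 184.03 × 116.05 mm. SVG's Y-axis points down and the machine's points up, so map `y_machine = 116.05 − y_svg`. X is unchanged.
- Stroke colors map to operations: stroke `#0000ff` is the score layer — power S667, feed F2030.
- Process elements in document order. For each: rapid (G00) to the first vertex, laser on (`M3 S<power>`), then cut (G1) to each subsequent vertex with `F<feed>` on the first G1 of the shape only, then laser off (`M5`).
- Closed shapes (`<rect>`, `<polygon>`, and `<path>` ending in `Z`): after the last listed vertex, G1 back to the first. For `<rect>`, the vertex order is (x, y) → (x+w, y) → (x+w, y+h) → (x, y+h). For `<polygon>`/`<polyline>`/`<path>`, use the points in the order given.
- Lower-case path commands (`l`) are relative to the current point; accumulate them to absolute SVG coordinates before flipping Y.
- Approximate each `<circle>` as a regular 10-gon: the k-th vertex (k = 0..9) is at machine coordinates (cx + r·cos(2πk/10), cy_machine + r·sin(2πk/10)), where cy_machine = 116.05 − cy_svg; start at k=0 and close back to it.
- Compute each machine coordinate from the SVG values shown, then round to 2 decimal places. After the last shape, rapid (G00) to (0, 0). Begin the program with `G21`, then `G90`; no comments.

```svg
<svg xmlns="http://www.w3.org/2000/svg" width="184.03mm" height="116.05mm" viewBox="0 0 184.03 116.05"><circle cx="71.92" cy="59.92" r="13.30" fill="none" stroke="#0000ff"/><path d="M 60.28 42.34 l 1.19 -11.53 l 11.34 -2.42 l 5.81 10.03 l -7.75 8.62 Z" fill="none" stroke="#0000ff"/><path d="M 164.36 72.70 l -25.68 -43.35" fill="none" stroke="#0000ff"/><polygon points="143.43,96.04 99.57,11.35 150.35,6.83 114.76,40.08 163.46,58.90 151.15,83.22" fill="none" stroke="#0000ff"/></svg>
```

G21
G90
G00 X85.22 Y56.13
M3 S667
G1 X82.68 Y63.95 F2030
G1 X76.03 Y68.78
G1 X67.81 Y68.78
G1 X61.16 Y63.95
G1 X58.62 Y56.13
G1 X61.16 Y48.31
G1 X67.81 Y43.48
G1 X76.03 Y43.48
G1 X82.68 Y48.31
G1 X85.22 Y56.13
M5
G00 X60.28 Y73.71
M3 S667
G1 X61.47 Y85.24 F2030
G1 X72.81 Y87.66
G1 X78.62 Y77.63
G1 X70.87 Y69.01
G1 X60.28 Y73.71
M5
G00 X164.36 Y43.35
M3 S667
G1 X138.68 Y86.70 F2030
M5
G00 X143.43 Y20.01
M3 S667
G1 X99.57 Y104.70 F2030
G1 X150.35 Y109.22
G1 X114.76 Y75.97
G1 X163.46 Y57.15
G1 X151.15 Y32.83
G1 X143.43 Y20.01
M5
G00 X0.00 Y0.00

1 u = 1 mm; y_m = 116.05 − y.

[1] `<circle>` circle, #0000ff→score S667 F2030: (85.22,56.13) → (82.68,63.95) → (76.03,68.78) → (67.81,68.78) → (61.16,63.95) → (58.62,56.13) → (61.16,48.31) → (67.81,43.48) → (76.03,43.48) → (82.68,48.31) → (85.22,56.13) (closed)

[2] `<path>` regular polygon, #0000ff→score S667 F2030: (60.28,73.71) → (61.47,85.24) → (72.81,87.66) → (78.62,77.63) → (70.87,69.01) → (60.28,73.71) (closed)

[3] `<path>` line segment, #0000ff→score S667 F2030: (164.36,43.35) → (138.68,86.70)

[4] `<polygon>` closed polygon, #0000ff→score S667 F2030: (143.43,20.01) → (99.57,104.70) → (150.35,109.22) → (114.76,75.97) → (163.46,57.15) → (151.15,32.83) → (143.43,20.01) (closed)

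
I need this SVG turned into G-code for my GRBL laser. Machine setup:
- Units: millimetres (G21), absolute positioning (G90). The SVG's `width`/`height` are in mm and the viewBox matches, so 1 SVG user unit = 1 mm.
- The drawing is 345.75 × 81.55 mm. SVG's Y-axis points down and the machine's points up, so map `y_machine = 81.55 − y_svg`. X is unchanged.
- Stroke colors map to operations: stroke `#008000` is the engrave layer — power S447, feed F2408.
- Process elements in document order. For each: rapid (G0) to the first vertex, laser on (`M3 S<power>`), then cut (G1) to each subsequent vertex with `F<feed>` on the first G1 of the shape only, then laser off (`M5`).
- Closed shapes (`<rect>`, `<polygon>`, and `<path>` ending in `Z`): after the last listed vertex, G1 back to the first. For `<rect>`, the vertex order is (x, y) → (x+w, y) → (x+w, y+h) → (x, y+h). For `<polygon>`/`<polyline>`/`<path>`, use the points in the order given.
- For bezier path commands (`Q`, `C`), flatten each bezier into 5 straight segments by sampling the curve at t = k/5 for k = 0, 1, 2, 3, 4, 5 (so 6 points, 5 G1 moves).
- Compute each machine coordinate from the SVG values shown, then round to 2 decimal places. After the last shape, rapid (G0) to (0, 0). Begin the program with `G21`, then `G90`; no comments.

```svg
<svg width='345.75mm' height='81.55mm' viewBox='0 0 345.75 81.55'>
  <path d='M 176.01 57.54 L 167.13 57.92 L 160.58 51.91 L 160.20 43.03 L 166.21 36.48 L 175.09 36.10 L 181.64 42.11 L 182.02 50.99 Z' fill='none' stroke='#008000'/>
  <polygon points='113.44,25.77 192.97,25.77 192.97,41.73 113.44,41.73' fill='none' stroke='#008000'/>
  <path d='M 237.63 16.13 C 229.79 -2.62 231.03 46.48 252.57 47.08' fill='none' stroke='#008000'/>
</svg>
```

G21
G90
G0 X176.01 Y24.01
M3 S447
G1 X167.13 Y23.63 F2408
G1 X160.58 Y29.64
G1 X160.20 Y38.52
G1 X166.21 Y45.07
G1 X175.09 Y45.45
G1 X181.64 Y39.44
G1 X182.02 Y30.56
G1 X176.01 Y24.01
M5
G0 X113.44 Y55.78
M3 S447
G1 X192.97 Y55.78 F2408
G1 X192.97 Y39.82
G1 X113.44 Y39.82
G1 X113.44 Y55.78
M5
G0 X237.63 Y65.42
M3 S447
G1 X234.11 Y69.46 F2408
G1 X233.30 Y62.80
G1 X235.75 Y51.02
G1 X241.99 Y39.72
G1 X252.57 Y34.47
M5
G0 X0.00 Y0.00

1 u = 1 mm; y_m = 81.55 − y.

[1] `<path>` regular polygon, #008000→engrave S447 F2408: (176.01,24.01) → (167.13,23.63) → (160.58,29.64) → (160.20,38.52) → (166.21,45.07) → (175.09,45.45) → (181.64,39.44) → (182.02,30.56) → (176.01,24.01) (closed)

[2] `<polygon>` rectangle, #008000→engrave S447 F2408: (113.44,55.78) → (192.97,55.78) → (192.97,39.82) → (113.44,39.82) → (113.44,55.78) (closed)

[3] `<path>` cubic bezier, #008000→engrave S447 F2408: (237.63,65.42) → (234.11,69.46) → (233.30,62.80) → (235.75,51.02) → (241.99,39.72) → (252.57,34.47)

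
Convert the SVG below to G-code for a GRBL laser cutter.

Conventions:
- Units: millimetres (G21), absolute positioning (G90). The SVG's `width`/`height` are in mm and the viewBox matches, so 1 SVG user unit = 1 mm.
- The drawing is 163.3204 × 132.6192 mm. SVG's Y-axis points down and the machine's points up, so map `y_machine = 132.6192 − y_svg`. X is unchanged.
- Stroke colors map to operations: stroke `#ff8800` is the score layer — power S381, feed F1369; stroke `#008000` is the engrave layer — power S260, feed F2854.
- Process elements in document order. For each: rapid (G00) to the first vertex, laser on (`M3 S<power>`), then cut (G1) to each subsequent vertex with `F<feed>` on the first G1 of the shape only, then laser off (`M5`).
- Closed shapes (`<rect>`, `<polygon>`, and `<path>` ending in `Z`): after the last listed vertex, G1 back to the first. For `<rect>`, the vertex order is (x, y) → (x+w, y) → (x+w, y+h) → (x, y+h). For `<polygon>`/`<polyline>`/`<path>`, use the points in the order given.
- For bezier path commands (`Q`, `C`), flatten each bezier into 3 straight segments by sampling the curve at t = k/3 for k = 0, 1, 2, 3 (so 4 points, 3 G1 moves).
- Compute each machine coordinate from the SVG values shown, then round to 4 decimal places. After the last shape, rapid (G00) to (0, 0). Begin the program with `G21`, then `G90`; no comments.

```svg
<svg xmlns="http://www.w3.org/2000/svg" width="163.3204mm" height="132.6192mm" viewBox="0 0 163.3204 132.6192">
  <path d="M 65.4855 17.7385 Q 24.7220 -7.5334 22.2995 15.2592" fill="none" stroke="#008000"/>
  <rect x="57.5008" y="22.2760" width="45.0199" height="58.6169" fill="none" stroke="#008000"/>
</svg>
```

G21
G90
G00 X65.4855 Y114.8807
M3 S260
G1 X42.5699 Y126.3881 F2854
G1 X28.1746 Y127.2146
G1 X22.2995 Y117.3600
M5
G00 X57.5008 Y110.3432
M3 S260
G1 X102.5207 Y110.3432 F2854
G1 X102.5207 Y51.7263
G1 X57.5008 Y51.7263
G1 X57.5008 Y110.3432
M5
G00 X0.0000 Y0.0000

1 u = 1 mm; y_m = 132.6192 − y.

[1] `<path>` quadratic bezier, #008000→engrave S260 F2854: (65.4855,114.8807) → (42.5699,126.3881) → (28.1746,127.2146) → (22.2995,117.3600)

[2] `<rect>` rectangle, #008000→engrave S260 F2854: (57.5008,110.3432) → (102.5207,110.3432) → (102.5207,51.7263) → (57.5008,51.7263) → (57.5008,110.3432) (closed)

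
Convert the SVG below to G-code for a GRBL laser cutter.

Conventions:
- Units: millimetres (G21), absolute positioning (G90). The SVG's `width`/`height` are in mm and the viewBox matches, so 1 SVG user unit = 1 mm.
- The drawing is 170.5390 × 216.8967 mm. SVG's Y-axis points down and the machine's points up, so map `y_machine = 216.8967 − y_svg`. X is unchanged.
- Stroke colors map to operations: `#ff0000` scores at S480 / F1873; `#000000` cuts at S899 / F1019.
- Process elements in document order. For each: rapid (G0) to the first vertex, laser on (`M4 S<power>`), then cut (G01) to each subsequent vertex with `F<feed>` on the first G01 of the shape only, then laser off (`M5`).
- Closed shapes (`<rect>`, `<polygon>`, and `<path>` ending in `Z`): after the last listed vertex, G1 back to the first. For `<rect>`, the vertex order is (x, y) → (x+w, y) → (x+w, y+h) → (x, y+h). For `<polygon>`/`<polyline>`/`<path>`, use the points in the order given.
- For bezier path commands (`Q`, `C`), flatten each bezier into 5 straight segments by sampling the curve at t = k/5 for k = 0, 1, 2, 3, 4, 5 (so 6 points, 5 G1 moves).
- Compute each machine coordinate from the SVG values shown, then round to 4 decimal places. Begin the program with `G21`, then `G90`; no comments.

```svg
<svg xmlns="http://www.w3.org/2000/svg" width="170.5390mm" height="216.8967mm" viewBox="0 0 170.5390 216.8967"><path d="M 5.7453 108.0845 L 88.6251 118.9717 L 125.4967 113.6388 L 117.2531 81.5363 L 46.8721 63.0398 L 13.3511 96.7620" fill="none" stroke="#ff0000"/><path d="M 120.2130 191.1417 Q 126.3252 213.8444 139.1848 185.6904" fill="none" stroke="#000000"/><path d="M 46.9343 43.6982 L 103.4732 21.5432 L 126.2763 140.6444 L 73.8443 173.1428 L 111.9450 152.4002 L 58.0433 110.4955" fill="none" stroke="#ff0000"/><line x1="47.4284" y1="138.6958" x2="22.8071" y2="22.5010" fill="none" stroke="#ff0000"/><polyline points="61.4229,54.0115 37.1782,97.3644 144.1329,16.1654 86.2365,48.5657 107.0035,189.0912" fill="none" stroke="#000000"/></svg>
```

1 u = 1 mm; y_m = 216.8967 − y.

[1] `<path>` open polyline, #ff0000→score S480 F1873: (5.7453,108.8122) → (88.6251,97.9250) → (125.4967,103.2579) → (117.2531,135.3604) → (46.8721,153.8569) → (13.3511,120.1347)

[2] `<path>` quadratic bezier, #000000→cut S899 F1019: (120.2130,25.7550) → (122.9278,18.7082) → (126.1823,15.7299) → (129.9767,16.8202) → (134.3109,21.9790) → (139.1848,31.2063)

[3] `<path>` open polyline, #ff0000→score S480 F1873: (46.9343,173.1985) → (103.4732,195.3535) → (126.2763,76.2523) → (73.8443,43.7539) → (111.9450,64.4965) → (58.0433,106.4012)

[4] `<line>` line segment, #ff0000→score S480 F1873: (47.4284,78.2009) → (22.8071,194.3957)

[5] `<polyline>` open polyline, #000000→cut S899 F1019: (61.4229,162.8852) → (37.1782,119.5323) → (144.1329,200.7313) → (86.2365,168.3310) → (107.0035,27.8055)

G21
G90
G0 X5.7453 Y108.8122
M4 S480
G01 X88.6251 Y97.9250 F1873
G01 X125.4967 Y103.2579
G01 X117.2531 Y135.3604
G01 X46.8721 Y153.8569
G01 X13.3511 Y120.1347
M5
G0 X120.2130 Y25.7550
M4 S899
G01 X122.9278 Y18.7082 F1019
G01 X126.1823 Y15.7299
G01 X129.9767 Y16.8202
G01 X134.3109 Y21.9790
G01 X139.1848 Y31.2063
M5
G0 X46.9343 Y173.1985
M4 S480
G01 X103.4732 Y195.3535 F1873
G01 X126.2763 Y76.2523
G01 X73.8443 Y43.7539
G01 X111.9450 Y64.4965
G01 X58.0433 Y106.4012
M5
G0 X47.4284 Y78.2009
M4 S480
G01 X22.8071 Y194.3957 F1873
M5
G0 X61.4229 Y162.8852
M4 S899
G01 X37.1782 Y119.5323 F1019
G01 X144.1329 Y200.7313
G01 X86.2365 Y168.3310
G01 X107.0035 Y27.8055
M5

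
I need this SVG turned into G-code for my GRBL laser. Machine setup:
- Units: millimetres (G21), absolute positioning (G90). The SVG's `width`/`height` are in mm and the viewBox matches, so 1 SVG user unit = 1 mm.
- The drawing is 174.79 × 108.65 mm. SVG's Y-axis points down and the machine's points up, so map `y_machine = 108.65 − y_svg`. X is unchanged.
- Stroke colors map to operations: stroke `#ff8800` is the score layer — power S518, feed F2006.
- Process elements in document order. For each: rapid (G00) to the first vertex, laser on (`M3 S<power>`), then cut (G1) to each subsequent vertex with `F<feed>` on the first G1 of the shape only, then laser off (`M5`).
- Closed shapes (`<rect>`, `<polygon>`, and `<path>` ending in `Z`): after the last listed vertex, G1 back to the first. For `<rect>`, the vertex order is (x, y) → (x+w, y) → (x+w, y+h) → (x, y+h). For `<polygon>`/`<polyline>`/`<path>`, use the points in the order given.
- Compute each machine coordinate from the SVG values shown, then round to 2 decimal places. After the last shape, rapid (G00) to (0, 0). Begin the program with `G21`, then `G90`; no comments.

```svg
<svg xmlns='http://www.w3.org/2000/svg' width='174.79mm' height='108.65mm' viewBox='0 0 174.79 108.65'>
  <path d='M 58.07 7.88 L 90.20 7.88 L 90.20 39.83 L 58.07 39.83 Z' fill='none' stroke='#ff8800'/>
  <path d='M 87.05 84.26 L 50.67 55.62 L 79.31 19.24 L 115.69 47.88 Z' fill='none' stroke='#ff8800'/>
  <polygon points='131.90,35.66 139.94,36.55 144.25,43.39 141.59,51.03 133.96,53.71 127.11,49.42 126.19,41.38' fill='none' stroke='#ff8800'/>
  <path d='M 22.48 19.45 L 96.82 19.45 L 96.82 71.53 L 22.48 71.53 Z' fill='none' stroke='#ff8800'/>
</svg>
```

viewBox `0 0 174.79 108.65` with mm width/height → 1 unit = 1 mm. Flip: y_m = 108.65 − y_svg.

**Shape 1** — `<path>` rectangle, stroke `#ff8800` → score (S518, F2006). Machine vertices: (58.07,100.77) → (90.20,100.77) → (90.20,68.82) → (58.07,68.82) → (58.07,100.77). Closed: final G1 returns to the first vertex.

**Shape 2** — `<path>` regular polygon, stroke `#ff8800` → score (S518, F2006). Machine vertices: (87.05,24.39) → (50.67,53.03) → (79.31,89.41) → (115.69,60.77) → (87.05,24.39). Closed: final G1 returns to the first vertex.

**Shape 3** — `<polygon>` regular polygon, stroke `#ff8800` → score (S518, F2006). Machine vertices: (131.90,72.99) → (139.94,72.10) → (144.25,65.26) → (141.59,57.62) → (133.96,54.94) → (127.11,59.23) → (126.19,67.27) → (131.90,72.99). Closed: final G1 returns to the first vertex.

**Shape 4** — `<path>` rectangle, stroke `#ff8800` → score (S518, F2006). Machine vertices: (22.48,89.20) → (96.82,89.20) → (96.82,37.12) → (22.48,37.12) → (22.48,89.20). Closed: final G1 returns to the first vertex.

G21
G90
G00 X58.07 Y100.77
M3 S518
G1 X90.20 Y100.77 F2006
G1 X90.20 Y68.82
G1 X58.07 Y68.82
G1 X58.07 Y100.77
M5
G00 X87.05 Y24.39
M3 S518
G1 X50.67 Y53.03 F2006
G1 X79.31 Y89.41
G1 X115.69 Y60.77
G1 X87.05 Y24.39
M5
G00 X131.90 Y72.99
M3 S518
G1 X139.94 Y72.10 F2006
G1 X144.25 Y65.26
G1 X141.59 Y57.62
G1 X133.96 Y54.94
G1 X127.11 Y59.23
G1 X126.19 Y67.27
G1 X131.90 Y72.99
M5
G00 X22.48 Y89.20
M3 S518
G1 X96.82 Y89.20 F2006
G1 X96.82 Y37.12
G1 X22.48 Y37.12
G1 X22.48 Y89.20
M5
G00 X0.00 Y0.00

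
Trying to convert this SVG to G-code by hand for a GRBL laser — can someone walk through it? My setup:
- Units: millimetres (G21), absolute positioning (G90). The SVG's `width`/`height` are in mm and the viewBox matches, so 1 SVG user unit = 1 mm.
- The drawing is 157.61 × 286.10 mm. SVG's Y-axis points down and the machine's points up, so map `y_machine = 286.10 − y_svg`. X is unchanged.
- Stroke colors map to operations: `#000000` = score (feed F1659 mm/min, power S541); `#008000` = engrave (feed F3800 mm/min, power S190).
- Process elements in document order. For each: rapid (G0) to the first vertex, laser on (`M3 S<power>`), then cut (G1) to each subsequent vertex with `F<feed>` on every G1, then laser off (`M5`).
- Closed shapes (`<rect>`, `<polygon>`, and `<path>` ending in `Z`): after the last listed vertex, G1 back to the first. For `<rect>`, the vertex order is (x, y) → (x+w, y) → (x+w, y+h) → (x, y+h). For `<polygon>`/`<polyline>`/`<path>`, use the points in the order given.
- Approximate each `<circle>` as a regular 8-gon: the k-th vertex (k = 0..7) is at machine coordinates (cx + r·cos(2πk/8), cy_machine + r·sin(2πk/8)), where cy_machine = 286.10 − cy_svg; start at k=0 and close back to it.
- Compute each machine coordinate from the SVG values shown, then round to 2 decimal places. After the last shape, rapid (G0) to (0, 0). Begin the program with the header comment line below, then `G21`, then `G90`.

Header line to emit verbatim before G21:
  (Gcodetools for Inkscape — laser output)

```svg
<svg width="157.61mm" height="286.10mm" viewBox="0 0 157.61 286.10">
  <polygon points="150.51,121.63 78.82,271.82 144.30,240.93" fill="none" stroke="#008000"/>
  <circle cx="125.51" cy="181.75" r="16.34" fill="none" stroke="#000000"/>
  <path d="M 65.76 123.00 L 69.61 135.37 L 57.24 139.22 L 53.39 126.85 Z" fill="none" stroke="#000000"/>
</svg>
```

(Gcodetools for Inkscape — laser output)
G21
G90
G0 X150.51 Y164.47
M3 S190
G1 X78.82 Y14.28 F3800
G1 X144.30 Y45.17 F3800
G1 X150.51 Y164.47 F3800
M5
G0 X141.85 Y104.35
M3 S541
G1 X137.06 Y115.90 F1659
G1 X125.51 Y120.69 F1659
G1 X113.96 Y115.90 F1659
G1 X109.17 Y104.35 F1659
G1 X113.96 Y92.80 F1659
G1 X125.51 Y88.01 F1659
G1 X137.06 Y92.80 F1659
G1 X141.85 Y104.35 F1659
M5
G0 X65.76 Y163.10
M3 S541
G1 X69.61 Y150.73 F1659
G1 X57.24 Y146.88 F1659
G1 X53.39 Y159.25 F1659
G1 X65.76 Y163.10 F1659
M5
G0 X0.00 Y0.00

Since the viewBox matches the mm dimensions, user units are millimetres directly. The only transform is the Y-flip y_m = 286.10 − y_svg.

Shape 1 is a closed polygon drawn with `<polygon>`. Its stroke #008000 means engrave at S190, F3800. After flipping Y the toolpath is (150.51,164.47) → (78.82,14.28) → (144.30,45.17) → (150.51,164.47), returning to the start.

Shape 2 is a circle drawn with `<circle>`. Its stroke #000000 means score at S541, F1659. After flipping Y the toolpath is (141.85,104.35) → (137.06,115.90) → (125.51,120.69) → (113.96,115.90) → (109.17,104.35) → (113.96,92.80) → (125.51,88.01) → (137.06,92.80) → (141.85,104.35), returning to the start.

Shape 3 is a regular polygon drawn with `<path>`. Its stroke #000000 means score at S541, F1659. After flipping Y the toolpath is (65.76,163.10) → (69.61,150.73) → (57.24,146.88) → (53.39,159.25) → (65.76,163.10), returning to the start.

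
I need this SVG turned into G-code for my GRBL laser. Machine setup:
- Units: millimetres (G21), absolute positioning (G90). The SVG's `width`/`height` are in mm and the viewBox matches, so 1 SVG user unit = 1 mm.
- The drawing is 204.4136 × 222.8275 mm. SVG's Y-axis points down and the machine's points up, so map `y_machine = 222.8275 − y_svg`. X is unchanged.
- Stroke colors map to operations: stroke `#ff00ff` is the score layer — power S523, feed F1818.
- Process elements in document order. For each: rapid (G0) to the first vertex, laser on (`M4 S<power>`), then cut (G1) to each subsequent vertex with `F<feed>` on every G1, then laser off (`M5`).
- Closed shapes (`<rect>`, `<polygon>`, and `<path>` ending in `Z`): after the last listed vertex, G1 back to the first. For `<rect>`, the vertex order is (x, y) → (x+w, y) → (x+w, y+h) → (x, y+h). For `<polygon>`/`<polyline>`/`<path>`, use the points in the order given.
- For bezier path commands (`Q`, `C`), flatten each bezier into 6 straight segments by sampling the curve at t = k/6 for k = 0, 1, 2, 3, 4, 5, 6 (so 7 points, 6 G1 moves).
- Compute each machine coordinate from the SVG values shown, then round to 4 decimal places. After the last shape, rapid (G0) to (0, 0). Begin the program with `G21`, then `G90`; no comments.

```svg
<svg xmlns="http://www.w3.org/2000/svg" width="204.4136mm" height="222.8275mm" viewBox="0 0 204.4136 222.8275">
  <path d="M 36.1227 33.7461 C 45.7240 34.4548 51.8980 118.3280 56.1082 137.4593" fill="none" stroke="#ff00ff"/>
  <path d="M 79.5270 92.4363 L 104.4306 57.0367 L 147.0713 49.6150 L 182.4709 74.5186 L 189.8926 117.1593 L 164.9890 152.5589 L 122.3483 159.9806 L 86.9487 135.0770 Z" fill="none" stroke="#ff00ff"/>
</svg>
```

Since the viewBox matches the mm dimensions, user units are millimetres directly. The only transform is the Y-flip y_m = 222.8275 − y_svg.

Shape 1 is a cubic bezier drawn with `<path>`. Its stroke #ff00ff means score at S523, F1818. After flipping Y the toolpath is (36.1227,189.0814) → (40.6445,182.4814) → (44.6358,166.1292) → (48.1371,144.1333) → (51.1892,120.6021) → (53.8327,99.6443) → (56.1082,85.3682).

Shape 2 is a regular polygon drawn with `<path>`. Its stroke #ff00ff means score at S523, F1818. After flipping Y the toolpath is (79.5270,130.3912) → (104.4306,165.7908) → (147.0713,173.2125) → (182.4709,148.3089) → (189.8926,105.6682) → (164.9890,70.2686) → (122.3483,62.8469) → (86.9487,87.7505) → (79.5270,130.3912), returning to the start.

G21
G90
G0 X36.1227 Y189.0814
M4 S523
G1 X40.6445 Y182.4814 F1818
G1 X44.6358 Y166.1292 F1818
G1 X48.1371 Y144.1333 F1818
G1 X51.1892 Y120.6021 F1818
G1 X53.8327 Y99.6443 F1818
G1 X56.1082 Y85.3682 F1818
M5
G0 X79.5270 Y130.3912
M4 S523
G1 X104.4306 Y165.7908 F1818
G1 X147.0713 Y173.2125 F1818
G1 X182.4709 Y148.3089 F1818
G1 X189.8926 Y105.6682 F1818
G1 X164.9890 Y70.2686 F1818
G1 X122.3483 Y62.8469 F1818
G1 X86.9487 Y87.7505 F1818
G1 X79.5270 Y130.3912 F1818
M5
G0 X0.0000 Y0.0000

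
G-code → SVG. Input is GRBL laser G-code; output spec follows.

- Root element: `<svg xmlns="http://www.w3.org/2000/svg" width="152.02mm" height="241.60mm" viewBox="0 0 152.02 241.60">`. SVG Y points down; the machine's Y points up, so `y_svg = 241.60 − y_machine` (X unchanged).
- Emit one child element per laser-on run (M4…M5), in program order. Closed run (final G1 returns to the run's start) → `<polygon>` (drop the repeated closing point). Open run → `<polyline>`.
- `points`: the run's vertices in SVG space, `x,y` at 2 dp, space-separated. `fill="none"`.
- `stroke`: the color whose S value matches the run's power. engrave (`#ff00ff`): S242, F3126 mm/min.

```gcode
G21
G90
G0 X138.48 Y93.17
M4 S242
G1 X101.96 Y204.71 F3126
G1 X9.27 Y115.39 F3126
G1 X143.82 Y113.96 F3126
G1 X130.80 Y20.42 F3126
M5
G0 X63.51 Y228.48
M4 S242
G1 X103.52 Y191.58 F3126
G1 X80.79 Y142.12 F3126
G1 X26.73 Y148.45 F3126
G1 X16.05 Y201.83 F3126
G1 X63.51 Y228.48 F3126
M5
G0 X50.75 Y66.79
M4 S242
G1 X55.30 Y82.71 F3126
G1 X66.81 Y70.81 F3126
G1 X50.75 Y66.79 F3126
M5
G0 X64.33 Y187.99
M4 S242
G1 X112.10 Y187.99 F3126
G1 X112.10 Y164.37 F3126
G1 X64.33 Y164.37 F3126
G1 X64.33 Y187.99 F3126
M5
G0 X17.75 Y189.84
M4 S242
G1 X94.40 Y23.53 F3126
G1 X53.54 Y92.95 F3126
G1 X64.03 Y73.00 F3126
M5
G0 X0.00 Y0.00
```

<svg xmlns="http://www.w3.org/2000/svg" width="152.02mm" height="241.60mm" viewBox="0 0 152.02 241.60">
  <polyline points="138.48,148.43 101.96,36.89 9.27,126.21 143.82,127.64 130.80,221.18" fill="none" stroke="#ff00ff"/>
  <polygon points="63.51,13.12 103.52,50.02 80.79,99.48 26.73,93.15 16.05,39.77" fill="none" stroke="#ff00ff"/>
  <polygon points="50.75,174.81 55.30,158.89 66.81,170.79" fill="none" stroke="#ff00ff"/>
  <polygon points="64.33,53.61 112.10,53.61 112.10,77.23 64.33,77.23" fill="none" stroke="#ff00ff"/>
  <polyline points="17.75,51.76 94.40,218.07 53.54,148.65 64.03,168.60" fill="none" stroke="#ff00ff"/>
</svg>

Machine Y-up, SVG Y-down with viewBox height 241.60, so y_svg = 241.60 − y_machine; X carries over. Every run uses S242, so all elements get stroke `#ff00ff` (engrave).

Run 1: The run is open, so emit a `<polyline>` with points (Y-flipped): 138.48,148.43 101.96,36.89 9.27,126.21 143.82,127.64 130.80,221.18.

Run 2: The run returns to its start, so emit a `<polygon>` with points (Y-flipped): 63.51,13.12 103.52,50.02 80.79,99.48 26.73,93.15 16.05,39.77.

Run 3: The run returns to its start, so emit a `<polygon>` with points (Y-flipped): 50.75,174.81 55.30,158.89 66.81,170.79.

Run 4: The run returns to its start, so emit a `<polygon>` with points (Y-flipped): 64.33,53.61 112.10,53.61 112.10,77.23 64.33,77.23.

Run 5: The run is open, so emit a `<polyline>` with points (Y-flipped): 17.75,51.76 94.40,218.07 53.54,148.65 64.03,168.60.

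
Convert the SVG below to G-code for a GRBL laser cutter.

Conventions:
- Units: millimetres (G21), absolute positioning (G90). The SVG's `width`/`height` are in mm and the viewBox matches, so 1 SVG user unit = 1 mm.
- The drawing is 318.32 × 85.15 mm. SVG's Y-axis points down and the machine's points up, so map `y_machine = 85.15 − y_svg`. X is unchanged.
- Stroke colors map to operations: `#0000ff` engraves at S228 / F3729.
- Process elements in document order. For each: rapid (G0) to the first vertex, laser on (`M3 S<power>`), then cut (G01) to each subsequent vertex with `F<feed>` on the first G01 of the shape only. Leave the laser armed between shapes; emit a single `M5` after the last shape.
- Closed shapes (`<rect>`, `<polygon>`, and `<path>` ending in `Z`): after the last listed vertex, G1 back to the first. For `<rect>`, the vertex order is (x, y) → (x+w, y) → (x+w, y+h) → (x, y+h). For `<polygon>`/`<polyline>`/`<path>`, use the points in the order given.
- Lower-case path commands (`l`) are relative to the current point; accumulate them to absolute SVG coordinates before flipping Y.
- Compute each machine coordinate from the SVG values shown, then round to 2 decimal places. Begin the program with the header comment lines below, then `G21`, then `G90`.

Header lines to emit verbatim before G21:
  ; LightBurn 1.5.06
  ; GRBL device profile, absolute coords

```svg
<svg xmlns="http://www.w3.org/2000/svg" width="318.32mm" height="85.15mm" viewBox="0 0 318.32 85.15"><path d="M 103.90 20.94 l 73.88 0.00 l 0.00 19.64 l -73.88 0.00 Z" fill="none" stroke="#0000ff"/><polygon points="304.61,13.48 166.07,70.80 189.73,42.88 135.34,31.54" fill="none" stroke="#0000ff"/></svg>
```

; LightBurn 1.5.06
; GRBL device profile, absolute coords
G21
G90
G0 X103.90 Y64.21
M3 S228
G01 X177.78 Y64.21 F3729
G01 X177.78 Y44.57
G01 X103.90 Y44.57
G01 X103.90 Y64.21
G0 X304.61 Y71.67
M3 S228
G01 X166.07 Y14.35 F3729
G01 X189.73 Y42.27
G01 X135.34 Y53.61
G01 X304.61 Y71.67
M5

Since the viewBox matches the mm dimensions, user units are millimetres directly. The only transform is the Y-flip y_m = 85.15 − y_svg.

Shape 1 is a rectangle drawn with `<path>`. Its stroke #0000ff means engrave at S228, F3729. After flipping Y the toolpath is (103.90,64.21) → (177.78,64.21) → (177.78,44.57) → (103.90,44.57) → (103.90,64.21), returning to the start.

Shape 2 is a closed polygon drawn with `<polygon>`. Its stroke #0000ff means engrave at S228, F3729. After flipping Y the toolpath is (304.61,71.67) → (166.07,14.35) → (189.73,42.27) → (135.34,53.61) → (304.61,71.67), returning to the start.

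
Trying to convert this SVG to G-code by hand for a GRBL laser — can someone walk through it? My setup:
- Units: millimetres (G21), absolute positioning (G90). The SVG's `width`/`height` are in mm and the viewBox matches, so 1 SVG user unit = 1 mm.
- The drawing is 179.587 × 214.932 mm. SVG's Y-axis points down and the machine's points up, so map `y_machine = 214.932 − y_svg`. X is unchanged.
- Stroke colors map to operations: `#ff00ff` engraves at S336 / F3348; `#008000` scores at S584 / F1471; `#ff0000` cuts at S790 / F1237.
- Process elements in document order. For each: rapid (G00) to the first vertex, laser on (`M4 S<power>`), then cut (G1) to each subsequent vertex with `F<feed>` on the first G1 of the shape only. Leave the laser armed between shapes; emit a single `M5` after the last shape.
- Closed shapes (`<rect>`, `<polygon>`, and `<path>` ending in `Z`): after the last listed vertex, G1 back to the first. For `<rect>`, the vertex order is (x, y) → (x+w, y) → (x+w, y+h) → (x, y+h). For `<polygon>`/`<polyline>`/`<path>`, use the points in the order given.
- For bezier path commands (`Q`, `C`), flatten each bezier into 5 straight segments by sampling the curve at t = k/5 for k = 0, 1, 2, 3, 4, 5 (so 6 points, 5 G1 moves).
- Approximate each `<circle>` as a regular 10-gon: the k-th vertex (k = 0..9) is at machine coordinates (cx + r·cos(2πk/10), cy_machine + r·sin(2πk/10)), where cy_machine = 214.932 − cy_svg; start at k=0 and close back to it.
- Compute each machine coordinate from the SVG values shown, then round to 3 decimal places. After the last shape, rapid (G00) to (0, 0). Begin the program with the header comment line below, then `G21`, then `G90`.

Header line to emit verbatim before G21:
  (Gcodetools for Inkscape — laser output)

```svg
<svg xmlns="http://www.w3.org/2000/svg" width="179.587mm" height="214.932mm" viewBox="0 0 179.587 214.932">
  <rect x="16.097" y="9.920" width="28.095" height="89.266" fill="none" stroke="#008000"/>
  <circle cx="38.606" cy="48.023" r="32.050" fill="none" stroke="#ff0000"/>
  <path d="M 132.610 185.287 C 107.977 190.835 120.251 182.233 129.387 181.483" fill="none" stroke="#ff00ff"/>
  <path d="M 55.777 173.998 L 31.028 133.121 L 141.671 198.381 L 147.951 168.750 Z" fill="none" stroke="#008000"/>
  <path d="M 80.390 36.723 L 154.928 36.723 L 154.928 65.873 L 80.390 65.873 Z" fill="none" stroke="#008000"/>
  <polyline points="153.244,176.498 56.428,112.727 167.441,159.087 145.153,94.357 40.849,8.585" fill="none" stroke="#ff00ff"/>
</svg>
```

(Gcodetools for Inkscape — laser output)
G21
G90
G00 X16.097 Y205.012
M4 S584
G1 X44.192 Y205.012 F1471
G1 X44.192 Y115.746
G1 X16.097 Y115.746
G1 X16.097 Y205.012
G00 X70.656 Y166.909
M4 S790
G1 X64.535 Y185.748 F1237
G1 X48.510 Y197.390
G1 X28.702 Y197.390
G1 X12.677 Y185.748
G1 X6.556 Y166.909
G1 X12.677 Y148.070
G1 X28.702 Y136.428
G1 X48.510 Y136.428
G1 X64.535 Y148.070
G1 X70.656 Y166.909
G00 X132.610 Y29.645
M4 S336
G1 X121.939 Y27.838 F3348
G1 X118.203 Y28.371
G1 X119.480 Y30.188
G1 X123.849 Y32.233
G1 X129.387 Y33.449
G00 X55.777 Y40.934
M4 S584
G1 X31.028 Y81.811 F1471
G1 X141.671 Y16.551
G1 X147.951 Y46.182
G1 X55.777 Y40.934
G00 X80.390 Y178.209
M4 S584
G1 X154.928 Y178.209 F1471
G1 X154.928 Y149.059
G1 X80.390 Y149.059
G1 X80.390 Y178.209
G00 X153.244 Y38.434
M4 S336
G1 X56.428 Y102.205 F3348
G1 X167.441 Y55.845
G1 X145.153 Y120.575
G1 X40.849 Y206.347
M5
G00 X0.000 Y0.000

1 u = 1 mm; y_m = 214.932 − y.

[1] `<rect>` rectangle, #008000→score S584 F1471: (16.097,205.012) → (44.192,205.012) → (44.192,115.746) → (16.097,115.746) → (16.097,205.012) (closed)

[2] `<circle>` circle, #ff0000→cut S790 F1237: (70.656,166.909) → (64.535,185.748) → (48.510,197.390) → (28.702,197.390) → (12.677,185.748) → (6.556,166.909) → (12.677,148.070) → (28.702,136.428) → (48.510,136.428) → (64.535,148.070) → (70.656,166.909) (closed)

[3] `<path>` cubic bezier, #ff00ff→engrave S336 F3348: (132.610,29.645) → (121.939,27.838) → (118.203,28.371) → (119.480,30.188) → (123.849,32.233) → (129.387,33.449)

[4] `<path>` closed polygon, #008000→score S584 F1471: (55.777,40.934) → (31.028,81.811) → (141.671,16.551) → (147.951,46.182) → (55.777,40.934) (closed)

[5] `<path>` rectangle, #008000→score S584 F1471: (80.390,178.209) → (154.928,178.209) → (154.928,149.059) → (80.390,149.059) → (80.390,178.209) (closed)

[6] `<polyline>` open polyline, #ff00ff→engrave S336 F3348: (153.244,38.434) → (56.428,102.205) → (167.441,55.845) → (145.153,120.575) → (40.849,206.347)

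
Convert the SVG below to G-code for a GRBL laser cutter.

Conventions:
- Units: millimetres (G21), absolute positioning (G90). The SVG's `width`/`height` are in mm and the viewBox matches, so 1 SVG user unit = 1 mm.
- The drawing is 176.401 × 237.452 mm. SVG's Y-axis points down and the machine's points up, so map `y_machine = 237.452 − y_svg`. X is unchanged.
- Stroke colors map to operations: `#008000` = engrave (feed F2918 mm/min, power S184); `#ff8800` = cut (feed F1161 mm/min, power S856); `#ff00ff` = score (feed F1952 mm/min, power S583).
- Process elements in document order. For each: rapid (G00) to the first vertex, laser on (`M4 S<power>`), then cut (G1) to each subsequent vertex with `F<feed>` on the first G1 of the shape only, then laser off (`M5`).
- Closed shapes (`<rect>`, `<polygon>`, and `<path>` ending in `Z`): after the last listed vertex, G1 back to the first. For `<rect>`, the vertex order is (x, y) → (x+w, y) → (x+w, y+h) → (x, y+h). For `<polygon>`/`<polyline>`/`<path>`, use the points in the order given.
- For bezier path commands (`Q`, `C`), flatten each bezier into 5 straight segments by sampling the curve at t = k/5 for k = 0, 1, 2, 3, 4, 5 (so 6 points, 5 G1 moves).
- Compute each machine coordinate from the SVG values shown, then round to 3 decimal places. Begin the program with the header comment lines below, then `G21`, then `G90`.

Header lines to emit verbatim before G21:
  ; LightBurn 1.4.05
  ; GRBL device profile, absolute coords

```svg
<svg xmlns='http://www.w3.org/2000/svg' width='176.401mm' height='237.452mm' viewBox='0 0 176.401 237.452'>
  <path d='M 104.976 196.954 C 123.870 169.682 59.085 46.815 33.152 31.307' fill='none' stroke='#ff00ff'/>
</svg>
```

; LightBurn 1.4.05
; GRBL device profile, absolute coords
G21
G90
G00 X104.976 Y40.498
M4 S583
G1 X107.251 Y66.709 F1952
G1 X95.325 Y106.121
G1 X75.079 Y148.992
G1 X52.394 Y185.581
G1 X33.152 Y206.145
M5

1 u = 1 mm; y_m = 237.452 − y.

[1] `<path>` cubic bezier, #ff00ff→score S583 F1952: (104.976,40.498) → (107.251,66.709) → (95.325,106.121) → (75.079,148.992) → (52.394,185.581) → (33.152,206.145)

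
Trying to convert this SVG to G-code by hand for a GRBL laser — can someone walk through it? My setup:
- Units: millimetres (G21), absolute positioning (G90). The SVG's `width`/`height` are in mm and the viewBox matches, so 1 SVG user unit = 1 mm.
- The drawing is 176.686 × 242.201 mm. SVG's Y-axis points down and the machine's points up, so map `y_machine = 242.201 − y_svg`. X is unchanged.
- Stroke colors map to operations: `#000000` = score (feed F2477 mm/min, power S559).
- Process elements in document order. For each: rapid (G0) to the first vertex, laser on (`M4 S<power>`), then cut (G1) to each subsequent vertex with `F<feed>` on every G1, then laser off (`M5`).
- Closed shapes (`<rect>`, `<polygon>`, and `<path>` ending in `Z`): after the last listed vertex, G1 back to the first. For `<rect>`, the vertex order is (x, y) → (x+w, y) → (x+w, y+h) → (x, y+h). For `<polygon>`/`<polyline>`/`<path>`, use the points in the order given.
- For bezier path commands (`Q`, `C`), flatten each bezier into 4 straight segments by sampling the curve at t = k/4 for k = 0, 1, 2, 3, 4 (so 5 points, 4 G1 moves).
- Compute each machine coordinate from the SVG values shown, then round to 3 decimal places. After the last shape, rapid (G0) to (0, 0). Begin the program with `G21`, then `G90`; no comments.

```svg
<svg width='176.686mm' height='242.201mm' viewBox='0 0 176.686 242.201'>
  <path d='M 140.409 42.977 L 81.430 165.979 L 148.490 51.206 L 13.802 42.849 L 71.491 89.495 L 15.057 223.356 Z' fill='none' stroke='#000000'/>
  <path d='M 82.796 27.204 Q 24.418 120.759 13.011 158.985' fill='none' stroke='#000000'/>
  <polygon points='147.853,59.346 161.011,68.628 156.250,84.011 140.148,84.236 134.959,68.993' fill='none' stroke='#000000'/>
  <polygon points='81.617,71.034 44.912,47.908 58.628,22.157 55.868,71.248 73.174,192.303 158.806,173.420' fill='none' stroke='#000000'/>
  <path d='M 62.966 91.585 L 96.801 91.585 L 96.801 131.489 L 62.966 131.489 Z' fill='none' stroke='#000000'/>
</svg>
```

G21
G90
G0 X140.409 Y199.224
M4 S559
G1 X81.430 Y76.222 F2477
G1 X148.490 Y190.995 F2477
G1 X13.802 Y199.352 F2477
G1 X71.491 Y152.706 F2477
G1 X15.057 Y18.845 F2477
G1 X140.409 Y199.224 F2477
M5
G0 X82.796 Y214.997
M4 S559
G1 X56.543 Y171.678 F2477
G1 X36.161 Y135.274 F2477
G1 X21.650 Y105.787 F2477
G1 X13.011 Y83.216 F2477
M5
G0 X147.853 Y182.855
M4 S559
G1 X161.011 Y173.573 F2477
G1 X156.250 Y158.190 F2477
G1 X140.148 Y157.965 F2477
G1 X134.959 Y173.208 F2477
G1 X147.853 Y182.855 F2477
M5
G0 X81.617 Y171.167
M4 S559
G1 X44.912 Y194.293 F2477
G1 X58.628 Y220.044 F2477
G1 X55.868 Y170.953 F2477
G1 X73.174 Y49.898 F2477
G1 X158.806 Y68.781 F2477
G1 X81.617 Y171.167 F2477
M5
G0 X62.966 Y150.616
M4 S559
G1 X96.801 Y150.616 F2477
G1 X96.801 Y110.712 F2477
G1 X62.966 Y110.712 F2477
G1 X62.966 Y150.616 F2477
M5
G0 X0.000 Y0.000

Since the viewBox matches the mm dimensions, user units are millimetres directly. The only transform is the Y-flip y_m = 242.201 − y_svg.

Shape 1 is a closed polygon drawn with `<path>`. Its stroke #000000 means score at S559, F2477. After flipping Y the toolpath is (140.409,199.224) → (81.430,76.222) → (148.490,190.995) → (13.802,199.352) → (71.491,152.706) → (15.057,18.845) → (140.409,199.224), returning to the start.

Shape 2 is a quadratic bezier drawn with `<path>`. Its stroke #000000 means score at S559, F2477. After flipping Y the toolpath is (82.796,214.997) → (56.543,171.678) → (36.161,135.274) → (21.650,105.787) → (13.011,83.216).

Shape 3 is a regular polygon drawn with `<polygon>`. Its stroke #000000 means score at S559, F2477. After flipping Y the toolpath is (147.853,182.855) → (161.011,173.573) → (156.250,158.190) → (140.148,157.965) → (134.959,173.208) → (147.853,182.855), returning to the start.

Shape 4 is a closed polygon drawn with `<polygon>`. Its stroke #000000 means score at S559, F2477. After flipping Y the toolpath is (81.617,171.167) → (44.912,194.293) → (58.628,220.044) → (55.868,170.953) → (73.174,49.898) → (158.806,68.781) → (81.617,171.167), returning to the start.

Shape 5 is a rectangle drawn with `<path>`. Its stroke #000000 means score at S559, F2477. After flipping Y the toolpath is (62.966,150.616) → (96.801,150.616) → (96.801,110.712) → (62.966,110.712) → (62.966,150.616), returning to the start.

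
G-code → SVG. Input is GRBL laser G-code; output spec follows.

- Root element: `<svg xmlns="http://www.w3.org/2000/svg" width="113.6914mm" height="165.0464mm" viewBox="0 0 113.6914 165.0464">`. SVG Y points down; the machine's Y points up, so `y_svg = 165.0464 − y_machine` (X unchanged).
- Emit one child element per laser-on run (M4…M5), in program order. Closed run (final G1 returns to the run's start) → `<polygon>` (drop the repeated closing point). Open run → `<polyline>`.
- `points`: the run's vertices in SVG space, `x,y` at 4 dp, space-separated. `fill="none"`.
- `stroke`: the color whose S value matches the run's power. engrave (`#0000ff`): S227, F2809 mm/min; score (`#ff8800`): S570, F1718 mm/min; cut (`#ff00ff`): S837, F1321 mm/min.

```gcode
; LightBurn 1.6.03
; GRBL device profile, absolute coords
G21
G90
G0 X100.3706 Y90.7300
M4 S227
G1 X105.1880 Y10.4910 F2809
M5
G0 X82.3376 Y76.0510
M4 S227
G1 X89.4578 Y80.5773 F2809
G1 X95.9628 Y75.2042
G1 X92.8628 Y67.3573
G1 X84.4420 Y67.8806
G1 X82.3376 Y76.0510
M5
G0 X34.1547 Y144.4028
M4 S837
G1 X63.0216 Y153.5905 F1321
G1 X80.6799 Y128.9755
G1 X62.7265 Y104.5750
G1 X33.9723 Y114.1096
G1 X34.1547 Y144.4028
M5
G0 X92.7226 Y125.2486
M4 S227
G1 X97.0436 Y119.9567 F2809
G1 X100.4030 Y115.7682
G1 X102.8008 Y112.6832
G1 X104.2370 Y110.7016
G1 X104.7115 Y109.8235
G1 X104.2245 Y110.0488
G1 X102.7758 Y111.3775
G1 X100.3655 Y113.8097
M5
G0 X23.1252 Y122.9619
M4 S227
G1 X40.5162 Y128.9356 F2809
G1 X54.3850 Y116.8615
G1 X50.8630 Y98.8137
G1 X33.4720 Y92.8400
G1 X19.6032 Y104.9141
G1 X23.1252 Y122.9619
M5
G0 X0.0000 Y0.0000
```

<svg xmlns="http://www.w3.org/2000/svg" width="113.6914mm" height="165.0464mm" viewBox="0 0 113.6914 165.0464">
  <polyline points="100.3706,74.3164 105.1880,154.5554" fill="none" stroke="#0000ff"/>
  <polygon points="82.3376,88.9954 89.4578,84.4691 95.9628,89.8422 92.8628,97.6891 84.4420,97.1658" fill="none" stroke="#0000ff"/>
  <polygon points="34.1547,20.6436 63.0216,11.4559 80.6799,36.0709 62.7265,60.4714 33.9723,50.9368" fill="none" stroke="#ff00ff"/>
  <polyline points="92.7226,39.7978 97.0436,45.0897 100.4030,49.2782 102.8008,52.3632 104.2370,54.3448 104.7115,55.2229 104.2245,54.9976 102.7758,53.6689 100.3655,51.2367" fill="none" stroke="#0000ff"/>
  <polygon points="23.1252,42.0845 40.5162,36.1108 54.3850,48.1849 50.8630,66.2327 33.4720,72.2064 19.6032,60.1323" fill="none" stroke="#0000ff"/>
</svg>

Machine Y-up, SVG Y-down with viewBox height 165.0464, so y_svg = 165.0464 − y_machine; X carries over.

Run 1: the run's S227 means `#0000ff` (engrave). The run is open, so emit a `<polyline>` with points (Y-flipped): 100.3706,74.3164 105.1880,154.5554.

Run 2: the run's S227 means `#0000ff` (engrave). The run returns to its start, so emit a `<polygon>` with points (Y-flipped): 82.3376,88.9954 89.4578,84.4691 95.9628,89.8422 92.8628,97.6891 84.4420,97.1658.

Run 3: the run's S837 means `#ff00ff` (cut). The run returns to its start, so emit a `<polygon>` with points (Y-flipped): 34.1547,20.6436 63.0216,11.4559 80.6799,36.0709 62.7265,60.4714 33.9723,50.9368.

Run 4: the run's S227 means `#0000ff` (engrave). The run is open, so emit a `<polyline>` with points (Y-flipped): 92.7226,39.7978 97.0436,45.0897 100.4030,49.2782 102.8008,52.3632 104.2370,54.3448 104.7115,55.2229 104.2245,54.9976 102.7758,53.6689 100.3655,51.2367.

Run 5: S227 ⇒ engrave layer `#0000ff`. The run returns to its start, so emit a `<polygon>` with points (Y-flipped): 23.1252,42.0845 40.5162,36.1108 54.3850,48.1849 50.8630,66.2327 33.4720,72.2064 19.6032,60.1323.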